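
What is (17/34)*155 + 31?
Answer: 217/2 ≈ 108.50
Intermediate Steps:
(17/34)*155 + 31 = (17*(1/34))*155 + 31 = (1/2)*155 + 31 = 155/2 + 31 = 217/2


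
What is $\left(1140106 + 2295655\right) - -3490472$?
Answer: $6926233$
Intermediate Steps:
$\left(1140106 + 2295655\right) - -3490472 = 3435761 + 3490472 = 6926233$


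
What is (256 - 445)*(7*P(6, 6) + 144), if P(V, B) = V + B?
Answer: -43092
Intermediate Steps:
P(V, B) = B + V
(256 - 445)*(7*P(6, 6) + 144) = (256 - 445)*(7*(6 + 6) + 144) = -189*(7*12 + 144) = -189*(84 + 144) = -189*228 = -43092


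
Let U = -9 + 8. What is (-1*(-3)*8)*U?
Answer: -24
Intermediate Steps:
U = -1
(-1*(-3)*8)*U = (-1*(-3)*8)*(-1) = (3*8)*(-1) = 24*(-1) = -24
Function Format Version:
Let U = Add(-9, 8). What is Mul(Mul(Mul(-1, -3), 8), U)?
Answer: -24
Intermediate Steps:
U = -1
Mul(Mul(Mul(-1, -3), 8), U) = Mul(Mul(Mul(-1, -3), 8), -1) = Mul(Mul(3, 8), -1) = Mul(24, -1) = -24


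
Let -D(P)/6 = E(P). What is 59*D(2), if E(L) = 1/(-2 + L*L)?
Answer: -177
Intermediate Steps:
E(L) = 1/(-2 + L²)
D(P) = -6/(-2 + P²)
59*D(2) = 59*(-6/(-2 + 2²)) = 59*(-6/(-2 + 4)) = 59*(-6/2) = 59*(-6*½) = 59*(-3) = -177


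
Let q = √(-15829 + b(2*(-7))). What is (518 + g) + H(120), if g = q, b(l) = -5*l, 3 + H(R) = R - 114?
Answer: 521 + 3*I*√1751 ≈ 521.0 + 125.53*I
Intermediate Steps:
H(R) = -117 + R (H(R) = -3 + (R - 114) = -3 + (-114 + R) = -117 + R)
q = 3*I*√1751 (q = √(-15829 - 10*(-7)) = √(-15829 - 5*(-14)) = √(-15829 + 70) = √(-15759) = 3*I*√1751 ≈ 125.53*I)
g = 3*I*√1751 ≈ 125.53*I
(518 + g) + H(120) = (518 + 3*I*√1751) + (-117 + 120) = (518 + 3*I*√1751) + 3 = 521 + 3*I*√1751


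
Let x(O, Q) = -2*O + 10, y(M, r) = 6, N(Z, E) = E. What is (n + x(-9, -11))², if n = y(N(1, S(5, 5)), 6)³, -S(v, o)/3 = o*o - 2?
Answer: 59536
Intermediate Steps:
S(v, o) = 6 - 3*o² (S(v, o) = -3*(o*o - 2) = -3*(o² - 2) = -3*(-2 + o²) = 6 - 3*o²)
x(O, Q) = 10 - 2*O
n = 216 (n = 6³ = 216)
(n + x(-9, -11))² = (216 + (10 - 2*(-9)))² = (216 + (10 + 18))² = (216 + 28)² = 244² = 59536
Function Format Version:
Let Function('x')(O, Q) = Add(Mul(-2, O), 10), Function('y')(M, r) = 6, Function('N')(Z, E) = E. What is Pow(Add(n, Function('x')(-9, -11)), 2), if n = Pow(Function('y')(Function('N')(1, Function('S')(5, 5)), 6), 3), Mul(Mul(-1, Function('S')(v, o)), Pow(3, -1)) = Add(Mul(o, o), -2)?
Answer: 59536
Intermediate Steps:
Function('S')(v, o) = Add(6, Mul(-3, Pow(o, 2))) (Function('S')(v, o) = Mul(-3, Add(Mul(o, o), -2)) = Mul(-3, Add(Pow(o, 2), -2)) = Mul(-3, Add(-2, Pow(o, 2))) = Add(6, Mul(-3, Pow(o, 2))))
Function('x')(O, Q) = Add(10, Mul(-2, O))
n = 216 (n = Pow(6, 3) = 216)
Pow(Add(n, Function('x')(-9, -11)), 2) = Pow(Add(216, Add(10, Mul(-2, -9))), 2) = Pow(Add(216, Add(10, 18)), 2) = Pow(Add(216, 28), 2) = Pow(244, 2) = 59536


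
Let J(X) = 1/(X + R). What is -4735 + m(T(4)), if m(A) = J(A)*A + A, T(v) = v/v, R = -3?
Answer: -9469/2 ≈ -4734.5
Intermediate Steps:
J(X) = 1/(-3 + X) (J(X) = 1/(X - 3) = 1/(-3 + X))
T(v) = 1
m(A) = A + A/(-3 + A) (m(A) = A/(-3 + A) + A = A + A/(-3 + A))
-4735 + m(T(4)) = -4735 + 1*(-2 + 1)/(-3 + 1) = -4735 + 1*(-1)/(-2) = -4735 + 1*(-1/2)*(-1) = -4735 + 1/2 = -9469/2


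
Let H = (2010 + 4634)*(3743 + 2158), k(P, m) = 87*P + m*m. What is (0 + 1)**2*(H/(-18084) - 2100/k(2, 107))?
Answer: -3452516291/1592351 ≈ -2168.2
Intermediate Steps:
k(P, m) = m**2 + 87*P (k(P, m) = 87*P + m**2 = m**2 + 87*P)
H = 39206244 (H = 6644*5901 = 39206244)
(0 + 1)**2*(H/(-18084) - 2100/k(2, 107)) = (0 + 1)**2*(39206244/(-18084) - 2100/(107**2 + 87*2)) = 1**2*(39206244*(-1/18084) - 2100/(11449 + 174)) = 1*(-297017/137 - 2100/11623) = 1*(-3452516291/1592351) = -3452516291/1592351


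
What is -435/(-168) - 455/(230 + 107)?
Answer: 23385/18872 ≈ 1.2391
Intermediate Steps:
-435/(-168) - 455/(230 + 107) = -435*(-1/168) - 455/337 = 145/56 - 455*1/337 = 145/56 - 455/337 = 23385/18872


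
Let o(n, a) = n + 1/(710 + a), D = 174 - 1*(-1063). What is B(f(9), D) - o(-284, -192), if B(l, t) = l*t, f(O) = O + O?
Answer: 11680899/518 ≈ 22550.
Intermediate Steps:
D = 1237 (D = 174 + 1063 = 1237)
f(O) = 2*O
B(f(9), D) - o(-284, -192) = (2*9)*1237 - (1 + 710*(-284) - 192*(-284))/(710 - 192) = 18*1237 - (1 - 201640 + 54528)/518 = 22266 - (-147111)/518 = 22266 - 1*(-147111/518) = 22266 + 147111/518 = 11680899/518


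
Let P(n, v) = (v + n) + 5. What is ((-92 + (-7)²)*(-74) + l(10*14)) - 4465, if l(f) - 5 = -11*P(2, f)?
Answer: -2895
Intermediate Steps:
P(n, v) = 5 + n + v (P(n, v) = (n + v) + 5 = 5 + n + v)
l(f) = -72 - 11*f (l(f) = 5 - 11*(5 + 2 + f) = 5 - 11*(7 + f) = 5 + (-77 - 11*f) = -72 - 11*f)
((-92 + (-7)²)*(-74) + l(10*14)) - 4465 = ((-92 + (-7)²)*(-74) + (-72 - 110*14)) - 4465 = ((-92 + 49)*(-74) + (-72 - 11*140)) - 4465 = (-43*(-74) + (-72 - 1540)) - 4465 = (3182 - 1612) - 4465 = 1570 - 4465 = -2895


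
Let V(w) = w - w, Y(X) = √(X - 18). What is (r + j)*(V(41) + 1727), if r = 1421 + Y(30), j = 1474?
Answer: 4999665 + 3454*√3 ≈ 5.0056e+6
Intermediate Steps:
Y(X) = √(-18 + X)
V(w) = 0
r = 1421 + 2*√3 (r = 1421 + √(-18 + 30) = 1421 + √12 = 1421 + 2*√3 ≈ 1424.5)
(r + j)*(V(41) + 1727) = ((1421 + 2*√3) + 1474)*(0 + 1727) = (2895 + 2*√3)*1727 = 4999665 + 3454*√3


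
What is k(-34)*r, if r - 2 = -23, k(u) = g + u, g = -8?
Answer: 882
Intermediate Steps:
k(u) = -8 + u
r = -21 (r = 2 - 23 = -21)
k(-34)*r = (-8 - 34)*(-21) = -42*(-21) = 882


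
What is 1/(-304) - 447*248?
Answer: -33700225/304 ≈ -1.1086e+5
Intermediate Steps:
1/(-304) - 447*248 = -1/304 - 110856 = -33700225/304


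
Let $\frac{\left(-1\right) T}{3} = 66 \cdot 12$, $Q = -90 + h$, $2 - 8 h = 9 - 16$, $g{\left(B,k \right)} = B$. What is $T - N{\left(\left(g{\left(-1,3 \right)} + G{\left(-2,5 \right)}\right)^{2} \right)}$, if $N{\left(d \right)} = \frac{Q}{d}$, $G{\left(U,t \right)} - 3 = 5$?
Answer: $- \frac{930681}{392} \approx -2374.2$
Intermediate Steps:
$G{\left(U,t \right)} = 8$ ($G{\left(U,t \right)} = 3 + 5 = 8$)
$h = \frac{9}{8}$ ($h = \frac{1}{4} - \frac{9 - 16}{8} = \frac{1}{4} - - \frac{7}{8} = \frac{1}{4} + \frac{7}{8} = \frac{9}{8} \approx 1.125$)
$Q = - \frac{711}{8}$ ($Q = -90 + \frac{9}{8} = - \frac{711}{8} \approx -88.875$)
$T = -2376$ ($T = - 3 \cdot 66 \cdot 12 = \left(-3\right) 792 = -2376$)
$N{\left(d \right)} = - \frac{711}{8 d}$
$T - N{\left(\left(g{\left(-1,3 \right)} + G{\left(-2,5 \right)}\right)^{2} \right)} = -2376 - - \frac{711}{8 \left(-1 + 8\right)^{2}} = -2376 - - \frac{711}{8 \cdot 7^{2}} = -2376 - - \frac{711}{8 \cdot 49} = -2376 - \left(- \frac{711}{8}\right) \frac{1}{49} = -2376 - - \frac{711}{392} = -2376 + \frac{711}{392} = - \frac{930681}{392}$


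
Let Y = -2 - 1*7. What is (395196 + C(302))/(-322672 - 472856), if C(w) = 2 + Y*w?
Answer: -49060/99441 ≈ -0.49336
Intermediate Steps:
Y = -9 (Y = -2 - 7 = -9)
C(w) = 2 - 9*w
(395196 + C(302))/(-322672 - 472856) = (395196 + (2 - 9*302))/(-322672 - 472856) = (395196 + (2 - 2718))/(-795528) = (395196 - 2716)*(-1/795528) = 392480*(-1/795528) = -49060/99441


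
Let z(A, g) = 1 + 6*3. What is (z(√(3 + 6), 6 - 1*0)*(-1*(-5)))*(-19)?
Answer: -1805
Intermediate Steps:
z(A, g) = 19 (z(A, g) = 1 + 18 = 19)
(z(√(3 + 6), 6 - 1*0)*(-1*(-5)))*(-19) = (19*(-1*(-5)))*(-19) = (19*5)*(-19) = 95*(-19) = -1805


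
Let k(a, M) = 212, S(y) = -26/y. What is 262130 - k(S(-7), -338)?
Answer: 261918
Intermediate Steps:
262130 - k(S(-7), -338) = 262130 - 1*212 = 262130 - 212 = 261918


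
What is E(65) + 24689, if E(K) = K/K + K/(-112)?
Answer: 2765215/112 ≈ 24689.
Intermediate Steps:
E(K) = 1 - K/112 (E(K) = 1 + K*(-1/112) = 1 - K/112)
E(65) + 24689 = (1 - 1/112*65) + 24689 = (1 - 65/112) + 24689 = 47/112 + 24689 = 2765215/112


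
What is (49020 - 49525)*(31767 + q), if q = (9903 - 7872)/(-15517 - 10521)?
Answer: -417709293075/26038 ≈ -1.6042e+7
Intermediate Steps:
q = -2031/26038 (q = 2031/(-26038) = 2031*(-1/26038) = -2031/26038 ≈ -0.078001)
(49020 - 49525)*(31767 + q) = (49020 - 49525)*(31767 - 2031/26038) = -505*827147115/26038 = -417709293075/26038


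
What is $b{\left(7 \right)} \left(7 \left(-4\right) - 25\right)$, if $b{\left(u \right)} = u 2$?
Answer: $-742$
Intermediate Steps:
$b{\left(u \right)} = 2 u$
$b{\left(7 \right)} \left(7 \left(-4\right) - 25\right) = 2 \cdot 7 \left(7 \left(-4\right) - 25\right) = 14 \left(-28 - 25\right) = 14 \left(-53\right) = -742$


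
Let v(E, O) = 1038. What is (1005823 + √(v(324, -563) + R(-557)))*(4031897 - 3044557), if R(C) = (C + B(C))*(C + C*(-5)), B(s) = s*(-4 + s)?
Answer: 993089280820 + 987340*√694958798 ≈ 1.0191e+12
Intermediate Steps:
R(C) = -4*C*(C + C*(-4 + C)) (R(C) = (C + C*(-4 + C))*(C + C*(-5)) = (C + C*(-4 + C))*(C - 5*C) = (C + C*(-4 + C))*(-4*C) = -4*C*(C + C*(-4 + C)))
(1005823 + √(v(324, -563) + R(-557)))*(4031897 - 3044557) = (1005823 + √(1038 + 4*(-557)²*(3 - 1*(-557))))*(4031897 - 3044557) = (1005823 + √(1038 + 4*310249*(3 + 557)))*987340 = (1005823 + √(1038 + 4*310249*560))*987340 = (1005823 + √(1038 + 694957760))*987340 = (1005823 + √694958798)*987340 = 993089280820 + 987340*√694958798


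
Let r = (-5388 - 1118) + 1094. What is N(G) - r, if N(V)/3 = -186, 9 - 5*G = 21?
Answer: 4854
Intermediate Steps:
G = -12/5 (G = 9/5 - 1/5*21 = 9/5 - 21/5 = -12/5 ≈ -2.4000)
N(V) = -558 (N(V) = 3*(-186) = -558)
r = -5412 (r = -6506 + 1094 = -5412)
N(G) - r = -558 - 1*(-5412) = -558 + 5412 = 4854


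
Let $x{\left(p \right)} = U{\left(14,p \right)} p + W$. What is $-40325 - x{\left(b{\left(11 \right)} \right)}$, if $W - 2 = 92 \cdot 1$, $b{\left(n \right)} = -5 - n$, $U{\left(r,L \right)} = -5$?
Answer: $-40499$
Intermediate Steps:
$W = 94$ ($W = 2 + 92 \cdot 1 = 2 + 92 = 94$)
$x{\left(p \right)} = 94 - 5 p$ ($x{\left(p \right)} = - 5 p + 94 = 94 - 5 p$)
$-40325 - x{\left(b{\left(11 \right)} \right)} = -40325 - \left(94 - 5 \left(-5 - 11\right)\right) = -40325 - \left(94 - -80\right) = -40325 - \left(94 + 80\right) = -40325 - 174 = -40499$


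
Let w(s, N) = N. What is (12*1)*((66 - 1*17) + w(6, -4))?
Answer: 540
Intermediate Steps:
(12*1)*((66 - 1*17) + w(6, -4)) = (12*1)*((66 - 1*17) - 4) = 12*((66 - 17) - 4) = 12*(49 - 4) = 12*45 = 540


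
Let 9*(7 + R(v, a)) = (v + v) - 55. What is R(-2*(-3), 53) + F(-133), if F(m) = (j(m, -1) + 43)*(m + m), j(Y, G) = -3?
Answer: -95866/9 ≈ -10652.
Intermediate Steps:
R(v, a) = -118/9 + 2*v/9 (R(v, a) = -7 + ((v + v) - 55)/9 = -7 + (2*v - 55)/9 = -7 + (-55 + 2*v)/9 = -7 + (-55/9 + 2*v/9) = -118/9 + 2*v/9)
F(m) = 80*m (F(m) = (-3 + 43)*(m + m) = 40*(2*m) = 80*m)
R(-2*(-3), 53) + F(-133) = (-118/9 + 2*(-2*(-3))/9) + 80*(-133) = (-118/9 + (2/9)*6) - 10640 = (-118/9 + 4/3) - 10640 = -106/9 - 10640 = -95866/9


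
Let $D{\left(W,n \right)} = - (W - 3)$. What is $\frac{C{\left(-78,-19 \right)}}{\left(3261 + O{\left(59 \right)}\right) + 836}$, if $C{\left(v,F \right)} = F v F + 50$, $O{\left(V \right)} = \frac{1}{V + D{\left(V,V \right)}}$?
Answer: $- \frac{21081}{3073} \approx -6.8601$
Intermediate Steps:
$D{\left(W,n \right)} = 3 - W$ ($D{\left(W,n \right)} = - (-3 + W) = 3 - W$)
$O{\left(V \right)} = \frac{1}{3}$ ($O{\left(V \right)} = \frac{1}{V - \left(-3 + V\right)} = \frac{1}{3}$)
$C{\left(v,F \right)} = 50 + v F^{2}$ ($C{\left(v,F \right)} = v F^{2} + 50 = 50 + v F^{2}$)
$\frac{C{\left(-78,-19 \right)}}{\left(3261 + O{\left(59 \right)}\right) + 836} = \frac{50 - 78 \left(-19\right)^{2}}{\left(3261 + \frac{1}{3}\right) + 836} = \frac{50 - 28158}{\frac{9784}{3} + 836} = \frac{50 - 28158}{\frac{12292}{3}} = \left(-28108\right) \frac{3}{12292} = - \frac{21081}{3073}$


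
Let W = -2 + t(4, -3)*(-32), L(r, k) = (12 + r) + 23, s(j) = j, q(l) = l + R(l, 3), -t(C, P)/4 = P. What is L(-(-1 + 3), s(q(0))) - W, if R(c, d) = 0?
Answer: 419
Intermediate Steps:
t(C, P) = -4*P
q(l) = l (q(l) = l + 0 = l)
L(r, k) = 35 + r
W = -386 (W = -2 - 4*(-3)*(-32) = -2 + 12*(-32) = -2 - 384 = -386)
L(-(-1 + 3), s(q(0))) - W = (35 - (-1 + 3)) - 1*(-386) = (35 - 1*2) + 386 = (35 - 2) + 386 = 33 + 386 = 419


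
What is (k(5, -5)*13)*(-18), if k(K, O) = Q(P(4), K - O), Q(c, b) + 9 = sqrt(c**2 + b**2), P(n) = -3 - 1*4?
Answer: 2106 - 234*sqrt(149) ≈ -750.33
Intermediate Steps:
P(n) = -7 (P(n) = -3 - 4 = -7)
Q(c, b) = -9 + sqrt(b**2 + c**2) (Q(c, b) = -9 + sqrt(c**2 + b**2) = -9 + sqrt(b**2 + c**2))
k(K, O) = -9 + sqrt(49 + (K - O)**2) (k(K, O) = -9 + sqrt((K - O)**2 + (-7)**2) = -9 + sqrt((K - O)**2 + 49) = -9 + sqrt(49 + (K - O)**2))
(k(5, -5)*13)*(-18) = ((-9 + sqrt(49 + (5 - 1*(-5))**2))*13)*(-18) = ((-9 + sqrt(49 + (5 + 5)**2))*13)*(-18) = ((-9 + sqrt(49 + 10**2))*13)*(-18) = ((-9 + sqrt(49 + 100))*13)*(-18) = ((-9 + sqrt(149))*13)*(-18) = (-117 + 13*sqrt(149))*(-18) = 2106 - 234*sqrt(149)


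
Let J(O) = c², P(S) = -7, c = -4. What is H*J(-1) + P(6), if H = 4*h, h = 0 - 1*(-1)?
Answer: 57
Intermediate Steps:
h = 1 (h = 0 + 1 = 1)
J(O) = 16 (J(O) = (-4)² = 16)
H = 4 (H = 4*1 = 4)
H*J(-1) + P(6) = 4*16 - 7 = 64 - 7 = 57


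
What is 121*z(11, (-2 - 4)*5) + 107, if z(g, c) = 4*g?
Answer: 5431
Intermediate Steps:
121*z(11, (-2 - 4)*5) + 107 = 121*(4*11) + 107 = 121*44 + 107 = 5324 + 107 = 5431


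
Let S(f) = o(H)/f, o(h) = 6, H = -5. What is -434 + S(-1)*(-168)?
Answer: 574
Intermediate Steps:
S(f) = 6/f
-434 + S(-1)*(-168) = -434 + (6/(-1))*(-168) = -434 + (6*(-1))*(-168) = -434 - 6*(-168) = -434 + 1008 = 574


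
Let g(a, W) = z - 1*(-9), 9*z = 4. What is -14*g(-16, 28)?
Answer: -1190/9 ≈ -132.22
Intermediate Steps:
z = 4/9 (z = (1/9)*4 = 4/9 ≈ 0.44444)
g(a, W) = 85/9 (g(a, W) = 4/9 - 1*(-9) = 4/9 + 9 = 85/9)
-14*g(-16, 28) = -14*85/9 = -1190/9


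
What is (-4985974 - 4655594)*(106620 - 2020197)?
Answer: 18449882768736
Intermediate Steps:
(-4985974 - 4655594)*(106620 - 2020197) = -9641568*(-1913577) = 18449882768736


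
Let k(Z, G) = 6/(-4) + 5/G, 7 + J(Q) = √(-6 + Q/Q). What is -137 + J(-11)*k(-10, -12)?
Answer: -1483/12 - 23*I*√5/12 ≈ -123.58 - 4.2858*I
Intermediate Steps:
J(Q) = -7 + I*√5 (J(Q) = -7 + √(-6 + Q/Q) = -7 + √(-6 + 1) = -7 + √(-5) = -7 + I*√5)
k(Z, G) = -3/2 + 5/G (k(Z, G) = 6*(-¼) + 5/G = -3/2 + 5/G)
-137 + J(-11)*k(-10, -12) = -137 + (-7 + I*√5)*(-3/2 + 5/(-12)) = -137 + (-7 + I*√5)*(-3/2 + 5*(-1/12)) = -137 + (-7 + I*√5)*(-3/2 - 5/12) = -137 + (-7 + I*√5)*(-23/12) = -137 + (161/12 - 23*I*√5/12) = -1483/12 - 23*I*√5/12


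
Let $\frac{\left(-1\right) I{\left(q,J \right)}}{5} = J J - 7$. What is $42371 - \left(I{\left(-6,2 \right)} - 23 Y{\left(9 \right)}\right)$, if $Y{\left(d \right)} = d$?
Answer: $42563$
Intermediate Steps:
$I{\left(q,J \right)} = 35 - 5 J^{2}$ ($I{\left(q,J \right)} = - 5 \left(J J - 7\right) = - 5 \left(J^{2} - 7\right) = - 5 \left(-7 + J^{2}\right) = 35 - 5 J^{2}$)
$42371 - \left(I{\left(-6,2 \right)} - 23 Y{\left(9 \right)}\right) = 42371 - \left(\left(35 - 5 \cdot 2^{2}\right) - 207\right) = 42371 - \left(\left(35 - 20\right) - 207\right) = 42371 - \left(15 - 207\right) = 42371 - -192 = 42371 + 192 = 42563$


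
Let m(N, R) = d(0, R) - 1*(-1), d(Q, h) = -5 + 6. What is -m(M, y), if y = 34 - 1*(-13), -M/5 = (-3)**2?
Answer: -2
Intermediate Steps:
M = -45 (M = -5*(-3)**2 = -5*9 = -45)
d(Q, h) = 1
y = 47 (y = 34 + 13 = 47)
m(N, R) = 2 (m(N, R) = 1 - 1*(-1) = 1 + 1 = 2)
-m(M, y) = -1*2 = -2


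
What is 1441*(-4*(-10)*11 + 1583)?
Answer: 2915143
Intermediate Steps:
1441*(-4*(-10)*11 + 1583) = 1441*(40*11 + 1583) = 1441*(440 + 1583) = 1441*2023 = 2915143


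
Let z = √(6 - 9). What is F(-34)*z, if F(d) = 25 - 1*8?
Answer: 17*I*√3 ≈ 29.445*I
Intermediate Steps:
F(d) = 17 (F(d) = 25 - 8 = 17)
z = I*√3 (z = √(-3) = I*√3 ≈ 1.732*I)
F(-34)*z = 17*(I*√3) = 17*I*√3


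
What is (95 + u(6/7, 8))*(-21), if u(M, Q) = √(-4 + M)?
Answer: -1995 - 3*I*√154 ≈ -1995.0 - 37.229*I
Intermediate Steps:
(95 + u(6/7, 8))*(-21) = (95 + √(-4 + 6/7))*(-21) = (95 + √(-22/7))*(-21) = (95 + I*√154/7)*(-21) = -1995 - 3*I*√154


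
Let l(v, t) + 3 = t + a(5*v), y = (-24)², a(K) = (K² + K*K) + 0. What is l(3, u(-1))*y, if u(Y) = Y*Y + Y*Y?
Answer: 258624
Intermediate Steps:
u(Y) = 2*Y² (u(Y) = Y² + Y² = 2*Y²)
a(K) = 2*K² (a(K) = (K² + K²) + 0 = 2*K² + 0 = 2*K²)
y = 576
l(v, t) = -3 + t + 50*v² (l(v, t) = -3 + (t + 2*(5*v)²) = -3 + (t + 2*(25*v²)) = -3 + (t + 50*v²) = -3 + t + 50*v²)
l(3, u(-1))*y = (-3 + 2*(-1)² + 50*3²)*576 = (-3 + 2*1 + 50*9)*576 = (-3 + 2 + 450)*576 = 449*576 = 258624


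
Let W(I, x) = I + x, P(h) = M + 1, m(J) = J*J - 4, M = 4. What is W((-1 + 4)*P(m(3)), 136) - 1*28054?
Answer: -27903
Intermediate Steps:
m(J) = -4 + J² (m(J) = J² - 4 = -4 + J²)
P(h) = 5 (P(h) = 4 + 1 = 5)
W((-1 + 4)*P(m(3)), 136) - 1*28054 = ((-1 + 4)*5 + 136) - 1*28054 = (3*5 + 136) - 28054 = (15 + 136) - 28054 = 151 - 28054 = -27903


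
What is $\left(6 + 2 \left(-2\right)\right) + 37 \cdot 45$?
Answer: $1667$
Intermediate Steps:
$\left(6 + 2 \left(-2\right)\right) + 37 \cdot 45 = \left(6 - 4\right) + 1665 = 2 + 1665 = 1667$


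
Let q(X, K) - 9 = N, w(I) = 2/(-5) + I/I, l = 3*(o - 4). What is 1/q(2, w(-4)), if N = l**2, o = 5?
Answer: 1/18 ≈ 0.055556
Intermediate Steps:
l = 3 (l = 3*(5 - 4) = 3*1 = 3)
N = 9 (N = 3**2 = 9)
w(I) = 3/5 (w(I) = 2*(-1/5) + 1 = -2/5 + 1 = 3/5)
q(X, K) = 18 (q(X, K) = 9 + 9 = 18)
1/q(2, w(-4)) = 1/18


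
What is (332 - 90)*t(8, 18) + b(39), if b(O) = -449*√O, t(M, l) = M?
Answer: 1936 - 449*√39 ≈ -868.00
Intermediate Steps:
(332 - 90)*t(8, 18) + b(39) = (332 - 90)*8 - 449*√39 = 242*8 - 449*√39 = 1936 - 449*√39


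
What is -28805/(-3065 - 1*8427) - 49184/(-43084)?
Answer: 451564287/123780332 ≈ 3.6481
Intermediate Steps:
-28805/(-3065 - 1*8427) - 49184/(-43084) = -28805/(-3065 - 8427) - 49184*(-1/43084) = -28805/(-11492) + 12296/10771 = -28805*(-1/11492) + 12296/10771 = 28805/11492 + 12296/10771 = 451564287/123780332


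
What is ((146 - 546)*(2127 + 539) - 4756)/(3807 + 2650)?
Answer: -1071156/6457 ≈ -165.89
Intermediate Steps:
((146 - 546)*(2127 + 539) - 4756)/(3807 + 2650) = (-400*2666 - 4756)/6457 = (-1066400 - 4756)*(1/6457) = -1071156*1/6457 = -1071156/6457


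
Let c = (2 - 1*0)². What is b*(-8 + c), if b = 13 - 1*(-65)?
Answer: -312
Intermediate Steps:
b = 78 (b = 13 + 65 = 78)
c = 4 (c = (2 + 0)² = 2² = 4)
b*(-8 + c) = 78*(-8 + 4) = 78*(-4) = -312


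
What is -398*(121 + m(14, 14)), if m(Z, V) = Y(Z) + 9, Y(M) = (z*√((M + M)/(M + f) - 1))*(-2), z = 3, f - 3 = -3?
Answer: -49352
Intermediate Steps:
f = 0 (f = 3 - 3 = 0)
Y(M) = -6 (Y(M) = (3*√((M + M)/(M + 0) - 1))*(-2) = (3*√((2*M)/M - 1))*(-2) = (3*√(2 - 1))*(-2) = (3*√1)*(-2) = (3*1)*(-2) = 3*(-2) = -6)
m(Z, V) = 3 (m(Z, V) = -6 + 9 = 3)
-398*(121 + m(14, 14)) = -398*(121 + 3) = -398*124 = -49352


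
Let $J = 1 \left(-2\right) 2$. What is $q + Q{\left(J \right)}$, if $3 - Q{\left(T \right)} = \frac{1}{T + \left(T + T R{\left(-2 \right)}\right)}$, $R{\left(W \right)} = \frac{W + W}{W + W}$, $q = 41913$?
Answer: $\frac{502993}{12} \approx 41916.0$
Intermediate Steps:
$R{\left(W \right)} = 1$ ($R{\left(W \right)} = \frac{2 W}{2 W} = 2 W \frac{1}{2 W} = 1$)
$J = -4$ ($J = \left(-2\right) 2 = -4$)
$Q{\left(T \right)} = 3 - \frac{1}{3 T}$ ($Q{\left(T \right)} = 3 - \frac{1}{T + \left(T + T 1\right)} = 3 - \frac{1}{T + \left(T + T\right)} = 3 - \frac{1}{T + 2 T} = 3 - \frac{1}{3 T}$)
$q + Q{\left(J \right)} = 41913 + \left(3 - \frac{1}{3 \left(-4\right)}\right) = 41913 + \left(3 - - \frac{1}{12}\right) = 41913 + \left(3 + \frac{1}{12}\right) = 41913 + \frac{37}{12} = \frac{502993}{12}$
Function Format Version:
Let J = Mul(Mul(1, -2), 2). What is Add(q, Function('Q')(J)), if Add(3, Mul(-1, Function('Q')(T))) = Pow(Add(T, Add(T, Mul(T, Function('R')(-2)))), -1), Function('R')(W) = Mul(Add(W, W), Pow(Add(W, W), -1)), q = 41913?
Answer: Rational(502993, 12) ≈ 41916.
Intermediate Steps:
Function('R')(W) = 1 (Function('R')(W) = Mul(Mul(2, W), Pow(Mul(2, W), -1)) = Mul(Mul(2, W), Mul(Rational(1, 2), Pow(W, -1))) = 1)
J = -4 (J = Mul(-2, 2) = -4)
Function('Q')(T) = Add(3, Mul(Rational(-1, 3), Pow(T, -1))) (Function('Q')(T) = Add(3, Mul(-1, Pow(Add(T, Add(T, Mul(T, 1))), -1))) = Add(3, Mul(-1, Pow(Add(T, Add(T, T)), -1))) = Add(3, Mul(-1, Pow(Add(T, Mul(2, T)), -1))) = Add(3, Mul(-1, Pow(Mul(3, T), -1))) = Add(3, Mul(-1, Mul(Rational(1, 3), Pow(T, -1)))) = Add(3, Mul(Rational(-1, 3), Pow(T, -1))))
Add(q, Function('Q')(J)) = Add(41913, Add(3, Mul(Rational(-1, 3), Pow(-4, -1)))) = Add(41913, Add(3, Mul(Rational(-1, 3), Rational(-1, 4)))) = Add(41913, Add(3, Rational(1, 12))) = Add(41913, Rational(37, 12)) = Rational(502993, 12)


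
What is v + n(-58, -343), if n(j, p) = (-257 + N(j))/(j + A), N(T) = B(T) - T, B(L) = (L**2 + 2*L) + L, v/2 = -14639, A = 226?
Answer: -1638571/56 ≈ -29260.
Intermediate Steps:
v = -29278 (v = 2*(-14639) = -29278)
B(L) = L**2 + 3*L
N(T) = -T + T*(3 + T) (N(T) = T*(3 + T) - T = -T + T*(3 + T))
n(j, p) = (-257 + j*(2 + j))/(226 + j) (n(j, p) = (-257 + j*(2 + j))/(j + 226) = (-257 + j*(2 + j))/(226 + j))
v + n(-58, -343) = -29278 + (-257 - 1*(-58) - 58*(3 - 58))/(226 - 58) = -29278 + (-257 + 58 - 58*(-55))/168 = -29278 + (-257 + 58 + 3190)/168 = -29278 + (1/168)*2991 = -29278 + 997/56 = -1638571/56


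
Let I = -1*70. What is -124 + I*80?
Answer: -5724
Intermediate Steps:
I = -70
-124 + I*80 = -124 - 70*80 = -124 - 5600 = -5724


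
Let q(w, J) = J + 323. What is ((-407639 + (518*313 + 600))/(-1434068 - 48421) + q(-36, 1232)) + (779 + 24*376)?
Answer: 5612784989/494163 ≈ 11358.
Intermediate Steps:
q(w, J) = 323 + J
((-407639 + (518*313 + 600))/(-1434068 - 48421) + q(-36, 1232)) + (779 + 24*376) = ((-407639 + (518*313 + 600))/(-1434068 - 48421) + (323 + 1232)) + (779 + 24*376) = ((-407639 + (162134 + 600))/(-1482489) + 1555) + (779 + 9024) = ((-407639 + 162734)*(-1/1482489) + 1555) + 9803 = (-244905*(-1/1482489) + 1555) + 9803 = (81635/494163 + 1555) + 9803 = 768505100/494163 + 9803 = 5612784989/494163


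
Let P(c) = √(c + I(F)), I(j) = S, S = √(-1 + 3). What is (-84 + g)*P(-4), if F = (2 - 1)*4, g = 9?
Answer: -75*I*√(4 - √2) ≈ -120.6*I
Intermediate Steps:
F = 4 (F = 1*4 = 4)
S = √2 ≈ 1.4142
I(j) = √2
P(c) = √(c + √2)
(-84 + g)*P(-4) = (-84 + 9)*√(-4 + √2) = -75*√(-4 + √2)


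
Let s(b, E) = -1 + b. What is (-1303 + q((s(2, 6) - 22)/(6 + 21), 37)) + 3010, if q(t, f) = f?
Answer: 1744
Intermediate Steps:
(-1303 + q((s(2, 6) - 22)/(6 + 21), 37)) + 3010 = (-1303 + 37) + 3010 = -1266 + 3010 = 1744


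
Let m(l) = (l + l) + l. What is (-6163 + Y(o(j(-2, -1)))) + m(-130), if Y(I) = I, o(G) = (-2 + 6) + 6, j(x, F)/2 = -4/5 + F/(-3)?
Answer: -6543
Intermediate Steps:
j(x, F) = -8/5 - 2*F/3 (j(x, F) = 2*(-4/5 + F/(-3)) = 2*(-4*⅕ + F*(-⅓)) = 2*(-⅘ - F/3) = -8/5 - 2*F/3)
o(G) = 10 (o(G) = 4 + 6 = 10)
m(l) = 3*l (m(l) = 2*l + l = 3*l)
(-6163 + Y(o(j(-2, -1)))) + m(-130) = (-6163 + 10) + 3*(-130) = -6153 - 390 = -6543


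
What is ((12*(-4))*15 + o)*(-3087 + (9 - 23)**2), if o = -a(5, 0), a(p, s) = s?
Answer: 2081520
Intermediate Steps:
o = 0 (o = -1*0 = 0)
((12*(-4))*15 + o)*(-3087 + (9 - 23)**2) = ((12*(-4))*15 + 0)*(-3087 + (9 - 23)**2) = (-48*15 + 0)*(-3087 + (-14)**2) = (-720 + 0)*(-3087 + 196) = -720*(-2891) = 2081520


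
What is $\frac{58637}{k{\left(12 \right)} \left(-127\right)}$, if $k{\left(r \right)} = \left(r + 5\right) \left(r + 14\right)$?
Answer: $- \frac{58637}{56134} \approx -1.0446$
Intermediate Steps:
$k{\left(r \right)} = \left(5 + r\right) \left(14 + r\right)$
$\frac{58637}{k{\left(12 \right)} \left(-127\right)} = \frac{58637}{\left(70 + 12^{2} + 19 \cdot 12\right) \left(-127\right)} = \frac{58637}{\left(70 + 144 + 228\right) \left(-127\right)} = \frac{58637}{442 \left(-127\right)} = \frac{58637}{-56134} = 58637 \left(- \frac{1}{56134}\right) = - \frac{58637}{56134}$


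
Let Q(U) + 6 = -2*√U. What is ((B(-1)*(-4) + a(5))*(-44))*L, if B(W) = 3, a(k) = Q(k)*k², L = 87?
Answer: 620136 + 191400*√5 ≈ 1.0481e+6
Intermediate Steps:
Q(U) = -6 - 2*√U
a(k) = k²*(-6 - 2*√k) (a(k) = (-6 - 2*√k)*k² = k²*(-6 - 2*√k))
((B(-1)*(-4) + a(5))*(-44))*L = ((3*(-4) + 2*5²*(-3 - √5))*(-44))*87 = ((-12 + 2*25*(-3 - √5))*(-44))*87 = ((-12 + (-150 - 50*√5))*(-44))*87 = ((-162 - 50*√5)*(-44))*87 = (7128 + 2200*√5)*87 = 620136 + 191400*√5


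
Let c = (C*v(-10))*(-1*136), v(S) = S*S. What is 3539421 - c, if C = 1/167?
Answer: 591096907/167 ≈ 3.5395e+6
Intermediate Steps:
v(S) = S²
C = 1/167 ≈ 0.0059880
c = -13600/167 (c = ((1/167)*(-10)²)*(-1*136) = ((1/167)*100)*(-136) = (100/167)*(-136) = -13600/167 ≈ -81.437)
3539421 - c = 3539421 - 1*(-13600/167) = 3539421 + 13600/167 = 591096907/167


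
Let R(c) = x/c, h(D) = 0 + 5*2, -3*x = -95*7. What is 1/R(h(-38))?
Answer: 6/133 ≈ 0.045113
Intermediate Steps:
x = 665/3 (x = -(-95)*7/3 = -⅓*(-665) = 665/3 ≈ 221.67)
h(D) = 10 (h(D) = 0 + 10 = 10)
R(c) = 665/(3*c)
1/R(h(-38)) = 1/((665/3)/10) = 1/((665/3)*(⅒)) = 1/(133/6) = 6/133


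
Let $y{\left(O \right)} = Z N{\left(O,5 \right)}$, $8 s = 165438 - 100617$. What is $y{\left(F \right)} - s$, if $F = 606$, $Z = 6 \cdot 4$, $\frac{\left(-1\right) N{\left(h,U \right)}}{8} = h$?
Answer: $- \frac{995637}{8} \approx -1.2445 \cdot 10^{5}$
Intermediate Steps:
$N{\left(h,U \right)} = - 8 h$
$s = \frac{64821}{8}$ ($s = \frac{165438 - 100617}{8} = \frac{1}{8} \cdot 64821 = \frac{64821}{8} \approx 8102.6$)
$Z = 24$
$y{\left(O \right)} = - 192 O$ ($y{\left(O \right)} = 24 \left(- 8 O\right) = - 192 O$)
$y{\left(F \right)} - s = \left(-192\right) 606 - \frac{64821}{8} = -116352 - \frac{64821}{8} = - \frac{995637}{8}$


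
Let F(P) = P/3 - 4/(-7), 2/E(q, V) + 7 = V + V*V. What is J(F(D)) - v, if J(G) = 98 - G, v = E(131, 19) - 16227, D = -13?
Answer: 127903150/7833 ≈ 16329.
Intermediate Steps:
E(q, V) = 2/(-7 + V + V²) (E(q, V) = 2/(-7 + (V + V*V)) = 2/(-7 + (V + V²)) = 2/(-7 + V + V²))
F(P) = 4/7 + P/3 (F(P) = P*(⅓) - 4*(-⅐) = P/3 + 4/7 = 4/7 + P/3)
v = -6052669/373 (v = 2/(-7 + 19 + 19²) - 16227 = 2/(-7 + 19 + 361) - 16227 = 2/373 - 16227 = -6052669/373 ≈ -16227.)
J(F(D)) - v = (98 - (4/7 + (⅓)*(-13))) - 1*(-6052669/373) = (98 - (4/7 - 13/3)) + 6052669/373 = (98 - 1*(-79/21)) + 6052669/373 = (98 + 79/21) + 6052669/373 = 2137/21 + 6052669/373 = 127903150/7833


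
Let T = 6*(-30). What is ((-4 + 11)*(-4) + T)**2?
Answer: 43264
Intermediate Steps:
T = -180
((-4 + 11)*(-4) + T)**2 = ((-4 + 11)*(-4) - 180)**2 = (7*(-4) - 180)**2 = (-28 - 180)**2 = (-208)**2 = 43264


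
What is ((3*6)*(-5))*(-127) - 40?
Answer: 11390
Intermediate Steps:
((3*6)*(-5))*(-127) - 40 = (18*(-5))*(-127) - 40 = -90*(-127) - 40 = 11430 - 40 = 11390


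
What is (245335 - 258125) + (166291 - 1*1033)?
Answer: 152468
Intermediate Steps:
(245335 - 258125) + (166291 - 1*1033) = -12790 + (166291 - 1033) = -12790 + 165258 = 152468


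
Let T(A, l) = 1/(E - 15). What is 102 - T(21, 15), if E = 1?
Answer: 1429/14 ≈ 102.07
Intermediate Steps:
T(A, l) = -1/14 (T(A, l) = 1/(1 - 15) = 1/(-14) = -1/14)
102 - T(21, 15) = 102 - 1*(-1/14) = 102 + 1/14 = 1429/14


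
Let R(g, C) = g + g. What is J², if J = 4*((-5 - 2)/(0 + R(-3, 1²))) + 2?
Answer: 400/9 ≈ 44.444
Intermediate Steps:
R(g, C) = 2*g
J = 20/3 (J = 4*((-5 - 2)/(0 + 2*(-3))) + 2 = 4*(-7/(0 - 6)) + 2 = 4*(-7/(-6)) + 2 = 4*(-7*(-⅙)) + 2 = 4*(7/6) + 2 = 14/3 + 2 = 20/3 ≈ 6.6667)
J² = (20/3)² = 400/9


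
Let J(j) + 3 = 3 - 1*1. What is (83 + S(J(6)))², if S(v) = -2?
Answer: 6561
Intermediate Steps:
J(j) = -1 (J(j) = -3 + (3 - 1*1) = -3 + (3 - 1) = -3 + 2 = -1)
(83 + S(J(6)))² = (83 - 2)² = 81² = 6561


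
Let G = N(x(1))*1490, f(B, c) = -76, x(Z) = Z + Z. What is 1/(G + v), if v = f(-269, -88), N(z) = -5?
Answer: -1/7526 ≈ -0.00013287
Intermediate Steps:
x(Z) = 2*Z
v = -76
G = -7450 (G = -5*1490 = -7450)
1/(G + v) = 1/(-7450 - 76) = 1/(-7526) = -1/7526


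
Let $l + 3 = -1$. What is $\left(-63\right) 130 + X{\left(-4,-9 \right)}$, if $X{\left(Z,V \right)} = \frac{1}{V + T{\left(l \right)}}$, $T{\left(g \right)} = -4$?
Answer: $- \frac{106471}{13} \approx -8190.1$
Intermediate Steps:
$l = -4$ ($l = -3 - 1 = -4$)
$X{\left(Z,V \right)} = \frac{1}{-4 + V}$ ($X{\left(Z,V \right)} = \frac{1}{V - 4} = \frac{1}{-4 + V}$)
$\left(-63\right) 130 + X{\left(-4,-9 \right)} = \left(-63\right) 130 + \frac{1}{-4 - 9} = -8190 + \frac{1}{-13} = -8190 - \frac{1}{13} = - \frac{106471}{13}$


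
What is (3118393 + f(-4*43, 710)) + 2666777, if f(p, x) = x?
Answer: 5785880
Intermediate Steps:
(3118393 + f(-4*43, 710)) + 2666777 = (3118393 + 710) + 2666777 = 3119103 + 2666777 = 5785880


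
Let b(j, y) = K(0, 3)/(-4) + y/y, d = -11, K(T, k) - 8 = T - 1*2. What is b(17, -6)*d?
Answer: 11/2 ≈ 5.5000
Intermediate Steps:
K(T, k) = 6 + T (K(T, k) = 8 + (T - 1*2) = 8 + (T - 2) = 8 + (-2 + T) = 6 + T)
b(j, y) = -1/2 (b(j, y) = (6 + 0)/(-4) + y/y = 6*(-1/4) + 1 = -3/2 + 1 = -1/2)
b(17, -6)*d = -1/2*(-11) = 11/2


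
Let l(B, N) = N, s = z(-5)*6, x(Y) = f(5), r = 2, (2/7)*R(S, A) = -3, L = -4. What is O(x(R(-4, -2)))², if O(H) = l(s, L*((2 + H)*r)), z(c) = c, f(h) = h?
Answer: 3136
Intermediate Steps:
R(S, A) = -21/2 (R(S, A) = (7/2)*(-3) = -21/2)
x(Y) = 5
s = -30 (s = -5*6 = -30)
O(H) = -16 - 8*H (O(H) = -4*(2 + H)*2 = -4*(4 + 2*H) = -16 - 8*H)
O(x(R(-4, -2)))² = (-16 - 8*5)² = (-16 - 40)² = (-56)² = 3136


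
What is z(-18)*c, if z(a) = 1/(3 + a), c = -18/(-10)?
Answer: -3/25 ≈ -0.12000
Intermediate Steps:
c = 9/5 (c = -18*(-⅒) = 9/5 ≈ 1.8000)
z(-18)*c = (9/5)/(3 - 18) = (9/5)/(-15) = -1/15*9/5 = -3/25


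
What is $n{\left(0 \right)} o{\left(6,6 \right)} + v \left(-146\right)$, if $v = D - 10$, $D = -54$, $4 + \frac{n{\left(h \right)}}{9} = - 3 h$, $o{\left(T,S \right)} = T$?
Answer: $9128$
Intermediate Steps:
$n{\left(h \right)} = -36 - 27 h$ ($n{\left(h \right)} = -36 + 9 \left(- 3 h\right) = -36 - 27 h$)
$v = -64$ ($v = -54 - 10 = -64$)
$n{\left(0 \right)} o{\left(6,6 \right)} + v \left(-146\right) = \left(-36 - 0\right) 6 - -9344 = \left(-36 + 0\right) 6 + 9344 = \left(-36\right) 6 + 9344 = -216 + 9344 = 9128$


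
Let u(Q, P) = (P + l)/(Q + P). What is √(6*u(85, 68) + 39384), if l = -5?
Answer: √11382690/17 ≈ 198.46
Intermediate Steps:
u(Q, P) = (-5 + P)/(P + Q) (u(Q, P) = (P - 5)/(Q + P) = (-5 + P)/(P + Q))
√(6*u(85, 68) + 39384) = √(6*((-5 + 68)/(68 + 85)) + 39384) = √(6*(63/153) + 39384) = √(6*((1/153)*63) + 39384) = √(6*(7/17) + 39384) = √(42/17 + 39384) = √(669570/17) = √11382690/17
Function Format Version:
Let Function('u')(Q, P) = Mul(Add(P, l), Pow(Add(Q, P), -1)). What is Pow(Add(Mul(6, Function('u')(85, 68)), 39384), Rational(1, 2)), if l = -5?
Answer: Mul(Rational(1, 17), Pow(11382690, Rational(1, 2))) ≈ 198.46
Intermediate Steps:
Function('u')(Q, P) = Mul(Pow(Add(P, Q), -1), Add(-5, P)) (Function('u')(Q, P) = Mul(Add(P, -5), Pow(Add(Q, P), -1)) = Mul(Add(-5, P), Pow(Add(P, Q), -1)) = Mul(Pow(Add(P, Q), -1), Add(-5, P)))
Pow(Add(Mul(6, Function('u')(85, 68)), 39384), Rational(1, 2)) = Pow(Add(Mul(6, Mul(Pow(Add(68, 85), -1), Add(-5, 68))), 39384), Rational(1, 2)) = Pow(Add(Mul(6, Mul(Pow(153, -1), 63)), 39384), Rational(1, 2)) = Pow(Add(Mul(6, Mul(Rational(1, 153), 63)), 39384), Rational(1, 2)) = Pow(Add(Mul(6, Rational(7, 17)), 39384), Rational(1, 2)) = Pow(Add(Rational(42, 17), 39384), Rational(1, 2)) = Pow(Rational(669570, 17), Rational(1, 2)) = Mul(Rational(1, 17), Pow(11382690, Rational(1, 2)))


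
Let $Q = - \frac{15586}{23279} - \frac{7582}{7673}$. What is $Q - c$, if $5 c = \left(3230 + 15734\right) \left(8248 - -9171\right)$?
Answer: $- \frac{59004168588581352}{893098835} \approx -6.6067 \cdot 10^{7}$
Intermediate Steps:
$c = \frac{330333916}{5}$ ($c = \frac{\left(3230 + 15734\right) \left(8248 - -9171\right)}{5} = \frac{18964 \left(8248 + \left(-1599 + 10770\right)\right)}{5} = \frac{18964 \left(8248 + 9171\right)}{5} = \frac{18964 \cdot 17419}{5} = \frac{1}{5} \cdot 330333916 = \frac{330333916}{5} \approx 6.6067 \cdot 10^{7}$)
$Q = - \frac{296092756}{178619767}$ ($Q = \left(-15586\right) \frac{1}{23279} - \frac{7582}{7673} = - \frac{15586}{23279} - \frac{7582}{7673} = - \frac{296092756}{178619767} \approx -1.6577$)
$Q - c = - \frac{296092756}{178619767} - \frac{330333916}{5} = - \frac{59004168588581352}{893098835}$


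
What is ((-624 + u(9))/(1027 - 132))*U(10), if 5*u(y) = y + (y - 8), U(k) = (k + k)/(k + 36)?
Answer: -1244/4117 ≈ -0.30216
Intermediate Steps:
U(k) = 2*k/(36 + k) (U(k) = (2*k)/(36 + k) = 2*k/(36 + k))
u(y) = -8/5 + 2*y/5 (u(y) = (y + (y - 8))/5 = (y + (-8 + y))/5 = (-8 + 2*y)/5 = -8/5 + 2*y/5)
((-624 + u(9))/(1027 - 132))*U(10) = ((-624 + (-8/5 + (2/5)*9))/(1027 - 132))*(2*10/(36 + 10)) = ((-624 + (-8/5 + 18/5))/895)*(2*10/46) = ((-624 + 2)*(1/895))*(2*10*(1/46)) = -622*1/895*(10/23) = -622/895*10/23 = -1244/4117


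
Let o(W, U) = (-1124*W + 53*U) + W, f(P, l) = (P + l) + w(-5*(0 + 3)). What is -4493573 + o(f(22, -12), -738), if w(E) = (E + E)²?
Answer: -5554617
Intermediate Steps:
w(E) = 4*E² (w(E) = (2*E)² = 4*E²)
f(P, l) = 900 + P + l (f(P, l) = (P + l) + 4*(-5*(0 + 3))² = (P + l) + 4*(-5*3)² = (P + l) + 4*(-15)² = (P + l) + 4*225 = (P + l) + 900 = 900 + P + l)
o(W, U) = -1123*W + 53*U
-4493573 + o(f(22, -12), -738) = -4493573 + (-1123*(900 + 22 - 12) + 53*(-738)) = -4493573 + (-1123*910 - 39114) = -4493573 + (-1021930 - 39114) = -4493573 - 1061044 = -5554617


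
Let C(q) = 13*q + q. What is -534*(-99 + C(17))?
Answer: -74226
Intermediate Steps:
C(q) = 14*q
-534*(-99 + C(17)) = -534*(-99 + 14*17) = -534*(-99 + 238) = -534*139 = -74226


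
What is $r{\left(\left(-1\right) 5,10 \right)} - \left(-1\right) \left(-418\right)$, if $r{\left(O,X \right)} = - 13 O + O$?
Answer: $-358$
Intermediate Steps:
$r{\left(O,X \right)} = - 12 O$
$r{\left(\left(-1\right) 5,10 \right)} - \left(-1\right) \left(-418\right) = - 12 \left(\left(-1\right) 5\right) - \left(-1\right) \left(-418\right) = \left(-12\right) \left(-5\right) - 418 = 60 - 418 = -358$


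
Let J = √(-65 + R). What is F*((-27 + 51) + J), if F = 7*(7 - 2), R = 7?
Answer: 840 + 35*I*√58 ≈ 840.0 + 266.55*I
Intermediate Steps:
J = I*√58 (J = √(-65 + 7) = √(-58) = I*√58 ≈ 7.6158*I)
F = 35 (F = 7*5 = 35)
F*((-27 + 51) + J) = 35*((-27 + 51) + I*√58) = 35*(24 + I*√58) = 840 + 35*I*√58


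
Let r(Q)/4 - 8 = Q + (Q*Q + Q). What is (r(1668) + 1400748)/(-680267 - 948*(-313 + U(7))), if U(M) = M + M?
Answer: -2508604/79363 ≈ -31.609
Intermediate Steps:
r(Q) = 32 + 4*Q² + 8*Q (r(Q) = 32 + 4*(Q + (Q*Q + Q)) = 32 + 4*(Q + (Q² + Q)) = 32 + 4*(Q + (Q + Q²)) = 32 + 4*(Q² + 2*Q) = 32 + (4*Q² + 8*Q) = 32 + 4*Q² + 8*Q)
U(M) = 2*M
(r(1668) + 1400748)/(-680267 - 948*(-313 + U(7))) = ((32 + 4*1668² + 8*1668) + 1400748)/(-680267 - 948*(-313 + 2*7)) = ((32 + 4*2782224 + 13344) + 1400748)/(-680267 - 948*(-313 + 14)) = ((32 + 11128896 + 13344) + 1400748)/(-680267 - 948*(-299)) = (11142272 + 1400748)/(-680267 + 283452) = 12543020/(-396815) = 12543020*(-1/396815) = -2508604/79363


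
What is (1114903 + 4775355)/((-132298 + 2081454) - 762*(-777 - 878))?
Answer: 2945129/1605133 ≈ 1.8348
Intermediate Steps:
(1114903 + 4775355)/((-132298 + 2081454) - 762*(-777 - 878)) = 5890258/(1949156 - 762*(-1655)) = 5890258/(1949156 + 1261110) = 5890258/3210266 = 5890258*(1/3210266) = 2945129/1605133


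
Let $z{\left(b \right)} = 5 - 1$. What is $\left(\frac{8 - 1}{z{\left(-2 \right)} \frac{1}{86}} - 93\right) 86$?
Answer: $4945$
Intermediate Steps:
$z{\left(b \right)} = 4$ ($z{\left(b \right)} = 5 - 1 = 4$)
$\left(\frac{8 - 1}{z{\left(-2 \right)} \frac{1}{86}} - 93\right) 86 = \left(\frac{8 - 1}{4 \cdot \frac{1}{86}} - 93\right) 86 = \left(\frac{7}{\frac{2}{43}} - 93\right) 86 = \left(7 \cdot \frac{43}{2} - 93\right) 86 = \left(\frac{301}{2} - 93\right) 86 = \frac{115}{2} \cdot 86 = 4945$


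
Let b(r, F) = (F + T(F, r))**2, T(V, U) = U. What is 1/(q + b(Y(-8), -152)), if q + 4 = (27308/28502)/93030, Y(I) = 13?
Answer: 662885265/12804954670832 ≈ 5.1768e-5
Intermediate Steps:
b(r, F) = (F + r)**2
q = -2651534233/662885265 (q = -4 + (27308/28502)/93030 = -4 + (27308*(1/28502))*(1/93030) = -4 + (13654/14251)*(1/93030) = -4 + 6827/662885265 = -2651534233/662885265 ≈ -4.0000)
1/(q + b(Y(-8), -152)) = 1/(-2651534233/662885265 + (-152 + 13)**2) = 1/(-2651534233/662885265 + (-139)**2) = 1/(-2651534233/662885265 + 19321) = 1/(12804954670832/662885265) = 662885265/12804954670832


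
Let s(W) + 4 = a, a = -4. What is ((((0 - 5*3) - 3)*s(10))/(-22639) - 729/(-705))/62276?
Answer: 5467437/331318595540 ≈ 1.6502e-5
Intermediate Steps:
s(W) = -8 (s(W) = -4 - 4 = -8)
((((0 - 5*3) - 3)*s(10))/(-22639) - 729/(-705))/62276 = ((((0 - 5*3) - 3)*(-8))/(-22639) - 729/(-705))/62276 = ((((0 - 15) - 3)*(-8))*(-1/22639) - 729*(-1/705))*(1/62276) = (((-15 - 3)*(-8))*(-1/22639) + 243/235)*(1/62276) = (-18*(-8)*(-1/22639) + 243/235)*(1/62276) = (144*(-1/22639) + 243/235)*(1/62276) = (-144/22639 + 243/235)*(1/62276) = (5467437/5320165)*(1/62276) = 5467437/331318595540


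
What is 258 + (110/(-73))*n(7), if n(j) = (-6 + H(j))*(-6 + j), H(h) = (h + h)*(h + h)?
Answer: -2066/73 ≈ -28.301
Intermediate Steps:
H(h) = 4*h² (H(h) = (2*h)*(2*h) = 4*h²)
n(j) = (-6 + j)*(-6 + 4*j²) (n(j) = (-6 + 4*j²)*(-6 + j) = (-6 + j)*(-6 + 4*j²))
258 + (110/(-73))*n(7) = 258 + (110/(-73))*(36 - 24*7² - 6*7 + 4*7³) = 258 + (110*(-1/73))*(36 - 24*49 - 42 + 4*343) = 258 - 110*(36 - 1176 - 42 + 1372)/73 = 258 - 110/73*190 = 258 - 20900/73 = -2066/73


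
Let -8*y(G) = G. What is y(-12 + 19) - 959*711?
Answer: -5454799/8 ≈ -6.8185e+5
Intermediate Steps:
y(G) = -G/8
y(-12 + 19) - 959*711 = -(-12 + 19)/8 - 959*711 = -1/8*7 - 681849 = -7/8 - 681849 = -5454799/8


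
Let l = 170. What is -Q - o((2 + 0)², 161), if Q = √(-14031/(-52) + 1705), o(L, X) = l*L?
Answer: -680 - √1334983/26 ≈ -724.44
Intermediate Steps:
o(L, X) = 170*L
Q = √1334983/26 (Q = √(-14031*(-1/52) + 1705) = √(14031/52 + 1705) = √(102691/52) = √1334983/26 ≈ 44.439)
-Q - o((2 + 0)², 161) = -√1334983/26 - 170*(2 + 0)² = -√1334983/26 - 170*2² = -√1334983/26 - 170*4 = -√1334983/26 - 1*680 = -√1334983/26 - 680 = -680 - √1334983/26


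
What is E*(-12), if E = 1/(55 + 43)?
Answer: -6/49 ≈ -0.12245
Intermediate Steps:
E = 1/98 ≈ 0.010204
E*(-12) = (1/98)*(-12) = -6/49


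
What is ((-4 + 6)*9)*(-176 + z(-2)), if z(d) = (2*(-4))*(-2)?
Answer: -2880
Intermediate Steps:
z(d) = 16 (z(d) = -8*(-2) = 16)
((-4 + 6)*9)*(-176 + z(-2)) = ((-4 + 6)*9)*(-176 + 16) = (2*9)*(-160) = 18*(-160) = -2880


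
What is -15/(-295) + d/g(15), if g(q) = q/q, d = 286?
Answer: 16877/59 ≈ 286.05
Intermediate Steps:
g(q) = 1
-15/(-295) + d/g(15) = -15/(-295) + 286/1 = -15*(-1/295) + 286*1 = 3/59 + 286 = 16877/59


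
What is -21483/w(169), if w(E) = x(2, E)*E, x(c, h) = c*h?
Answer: -21483/57122 ≈ -0.37609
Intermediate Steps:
w(E) = 2*E² (w(E) = (2*E)*E = 2*E²)
-21483/w(169) = -21483/(2*169²) = -21483/(2*28561) = -21483/57122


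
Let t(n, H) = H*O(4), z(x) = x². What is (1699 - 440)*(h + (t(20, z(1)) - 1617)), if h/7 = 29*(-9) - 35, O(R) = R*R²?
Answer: -4563875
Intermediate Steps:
O(R) = R³
h = -2072 (h = 7*(29*(-9) - 35) = 7*(-261 - 35) = 7*(-296) = -2072)
t(n, H) = 64*H (t(n, H) = H*4³ = H*64 = 64*H)
(1699 - 440)*(h + (t(20, z(1)) - 1617)) = (1699 - 440)*(-2072 + (64*1² - 1617)) = 1259*(-2072 + (64*1 - 1617)) = 1259*(-2072 + (64 - 1617)) = 1259*(-2072 - 1553) = 1259*(-3625) = -4563875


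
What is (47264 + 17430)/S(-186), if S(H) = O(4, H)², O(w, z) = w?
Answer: 32347/8 ≈ 4043.4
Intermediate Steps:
S(H) = 16 (S(H) = 4² = 16)
(47264 + 17430)/S(-186) = (47264 + 17430)/16 = 64694*(1/16) = 32347/8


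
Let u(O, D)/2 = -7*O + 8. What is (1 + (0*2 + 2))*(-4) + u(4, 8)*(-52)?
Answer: 2068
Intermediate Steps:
u(O, D) = 16 - 14*O (u(O, D) = 2*(-7*O + 8) = 2*(8 - 7*O) = 16 - 14*O)
(1 + (0*2 + 2))*(-4) + u(4, 8)*(-52) = (1 + (0*2 + 2))*(-4) + (16 - 14*4)*(-52) = (1 + (0 + 2))*(-4) + (16 - 56)*(-52) = (1 + 2)*(-4) - 40*(-52) = 3*(-4) + 2080 = -12 + 2080 = 2068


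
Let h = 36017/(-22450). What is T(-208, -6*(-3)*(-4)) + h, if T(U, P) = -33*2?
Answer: -1517717/22450 ≈ -67.604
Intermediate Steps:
h = -36017/22450 (h = 36017*(-1/22450) = -36017/22450 ≈ -1.6043)
T(U, P) = -66
T(-208, -6*(-3)*(-4)) + h = -66 - 36017/22450 = -1517717/22450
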